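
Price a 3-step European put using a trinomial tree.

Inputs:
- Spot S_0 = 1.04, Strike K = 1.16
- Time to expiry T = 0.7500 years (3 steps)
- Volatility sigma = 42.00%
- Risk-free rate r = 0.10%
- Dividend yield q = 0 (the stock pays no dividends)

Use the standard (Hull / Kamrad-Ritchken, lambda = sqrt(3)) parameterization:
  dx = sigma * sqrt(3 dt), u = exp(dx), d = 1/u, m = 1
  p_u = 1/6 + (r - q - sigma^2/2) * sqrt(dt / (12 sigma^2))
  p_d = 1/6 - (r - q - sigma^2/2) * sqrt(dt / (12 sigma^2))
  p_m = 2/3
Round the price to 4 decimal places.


dt = T/N = 0.250000; dx = sigma*sqrt(3*dt) = 0.363731
u = exp(dx) = 1.438687; d = 1/u = 0.695078
p_u = 0.136699, p_m = 0.666667, p_d = 0.196634
Discount per step: exp(-r*dt) = 0.999750
Stock lattice S(k, j) with j the centered position index:
  k=0: S(0,+0) = 1.0400
  k=1: S(1,-1) = 0.7229; S(1,+0) = 1.0400; S(1,+1) = 1.4962
  k=2: S(2,-2) = 0.5025; S(2,-1) = 0.7229; S(2,+0) = 1.0400; S(2,+1) = 1.4962; S(2,+2) = 2.1526
  k=3: S(3,-3) = 0.3492; S(3,-2) = 0.5025; S(3,-1) = 0.7229; S(3,+0) = 1.0400; S(3,+1) = 1.4962; S(3,+2) = 2.1526; S(3,+3) = 3.0969
Terminal payoffs V(N, j) = max(K - S_T, 0):
  V(3,-3) = 0.810751; V(3,-2) = 0.657541; V(3,-1) = 0.437118; V(3,+0) = 0.120000; V(3,+1) = 0.000000; V(3,+2) = 0.000000; V(3,+3) = 0.000000
Backward induction: V(k, j) = exp(-r*dt) * [p_u * V(k+1, j+1) + p_m * V(k+1, j) + p_d * V(k+1, j-1)]
  V(2,-2) = exp(-r*dt) * [p_u*0.437118 + p_m*0.657541 + p_d*0.810751] = 0.657371
  V(2,-1) = exp(-r*dt) * [p_u*0.120000 + p_m*0.437118 + p_d*0.657541] = 0.437002
  V(2,+0) = exp(-r*dt) * [p_u*0.000000 + p_m*0.120000 + p_d*0.437118] = 0.165911
  V(2,+1) = exp(-r*dt) * [p_u*0.000000 + p_m*0.000000 + p_d*0.120000] = 0.023590
  V(2,+2) = exp(-r*dt) * [p_u*0.000000 + p_m*0.000000 + p_d*0.000000] = 0.000000
  V(1,-1) = exp(-r*dt) * [p_u*0.165911 + p_m*0.437002 + p_d*0.657371] = 0.443165
  V(1,+0) = exp(-r*dt) * [p_u*0.023590 + p_m*0.165911 + p_d*0.437002] = 0.199711
  V(1,+1) = exp(-r*dt) * [p_u*0.000000 + p_m*0.023590 + p_d*0.165911] = 0.048338
  V(0,+0) = exp(-r*dt) * [p_u*0.048338 + p_m*0.199711 + p_d*0.443165] = 0.226833

Answer: Price = V(0,0) = 0.2268


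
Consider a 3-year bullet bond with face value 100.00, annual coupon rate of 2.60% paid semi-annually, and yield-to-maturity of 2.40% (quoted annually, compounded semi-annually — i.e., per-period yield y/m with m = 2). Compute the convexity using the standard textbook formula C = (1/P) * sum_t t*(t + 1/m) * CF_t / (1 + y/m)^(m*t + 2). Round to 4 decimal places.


Answer: Convexity = 9.8237

Derivation:
Coupon per period c = face * coupon_rate / m = 1.300000
Periods per year m = 2; per-period yield y/m = 0.012000
Number of cashflows N = 6
Cashflows (t years, CF_t, discount factor 1/(1+y/m)^(m*t), PV):
  t = 0.5000: CF_t = 1.300000, DF = 0.988142, PV = 1.284585
  t = 1.0000: CF_t = 1.300000, DF = 0.976425, PV = 1.269353
  t = 1.5000: CF_t = 1.300000, DF = 0.964847, PV = 1.254301
  t = 2.0000: CF_t = 1.300000, DF = 0.953406, PV = 1.239428
  t = 2.5000: CF_t = 1.300000, DF = 0.942101, PV = 1.224731
  t = 3.0000: CF_t = 101.300000, DF = 0.930930, PV = 94.303187
Price P = sum_t PV_t = 100.575585
Convexity numerator sum_t t*(t + 1/m) * CF_t / (1+y/m)^(m*t + 2):
  t = 0.5000: term = 0.627151
  t = 1.0000: term = 1.859142
  t = 1.5000: term = 3.674194
  t = 2.0000: term = 6.051044
  t = 2.5000: term = 8.968938
  t = 3.0000: term = 966.840077
Convexity = (1/P) * sum = 988.020545 / 100.575585 = 9.823662


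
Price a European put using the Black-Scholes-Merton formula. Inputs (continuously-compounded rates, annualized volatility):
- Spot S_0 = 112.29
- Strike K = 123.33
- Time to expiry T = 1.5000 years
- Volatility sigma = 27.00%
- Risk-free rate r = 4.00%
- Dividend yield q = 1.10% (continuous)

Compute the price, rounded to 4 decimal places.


d1 = (ln(S/K) + (r - q + 0.5*sigma^2) * T) / (sigma * sqrt(T)) = 0.01329414
d2 = d1 - sigma * sqrt(T) = -0.31738698
exp(-rT) = 0.94176453; exp(-qT) = 0.98363538
P = K * exp(-rT) * N(-d2) - S_0 * exp(-qT) * N(-d1)
N(-d1) = 0.49469656; N(-d2) = 0.62452501
P = 123.3300 * 0.94176453 * 0.62452501 - 112.2900 * 0.98363538 * 0.49469656 = 17.8968

Answer: Price = 17.8968


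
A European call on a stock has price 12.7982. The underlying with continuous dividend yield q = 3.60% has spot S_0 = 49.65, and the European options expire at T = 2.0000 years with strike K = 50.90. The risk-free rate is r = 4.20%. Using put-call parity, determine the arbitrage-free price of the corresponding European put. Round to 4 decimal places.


Answer: Put price = 13.3964

Derivation:
Put-call parity: C - P = S_0 * exp(-qT) - K * exp(-rT).
S_0 * exp(-qT) = 49.6500 * 0.93053090 = 46.20085898
K * exp(-rT) = 50.9000 * 0.91943126 = 46.79905094
P = C - S*exp(-qT) + K*exp(-rT)
P = 12.7982 - 46.20085898 + 46.79905094 = 13.3964


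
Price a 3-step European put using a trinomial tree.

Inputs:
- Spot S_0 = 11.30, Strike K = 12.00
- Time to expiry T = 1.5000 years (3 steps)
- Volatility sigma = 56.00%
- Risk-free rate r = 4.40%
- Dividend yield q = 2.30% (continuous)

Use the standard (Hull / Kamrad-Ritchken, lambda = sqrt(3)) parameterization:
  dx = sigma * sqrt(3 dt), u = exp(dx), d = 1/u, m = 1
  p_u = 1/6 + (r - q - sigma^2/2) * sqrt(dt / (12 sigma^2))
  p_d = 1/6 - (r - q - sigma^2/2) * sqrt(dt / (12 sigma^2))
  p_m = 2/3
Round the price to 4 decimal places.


dt = T/N = 0.500000; dx = sigma*sqrt(3*dt) = 0.685857
u = exp(dx) = 1.985473; d = 1/u = 0.503658
p_u = 0.117167, p_m = 0.666667, p_d = 0.216167
Discount per step: exp(-r*dt) = 0.978240
Stock lattice S(k, j) with j the centered position index:
  k=0: S(0,+0) = 11.3000
  k=1: S(1,-1) = 5.6913; S(1,+0) = 11.3000; S(1,+1) = 22.4358
  k=2: S(2,-2) = 2.8665; S(2,-1) = 5.6913; S(2,+0) = 11.3000; S(2,+1) = 22.4358; S(2,+2) = 44.5458
  k=3: S(3,-3) = 1.4437; S(3,-2) = 2.8665; S(3,-1) = 5.6913; S(3,+0) = 11.3000; S(3,+1) = 22.4358; S(3,+2) = 44.5458; S(3,+3) = 88.4444
Terminal payoffs V(N, j) = max(K - S_T, 0):
  V(3,-3) = 10.556268; V(3,-2) = 9.133509; V(3,-1) = 6.308661; V(3,+0) = 0.700000; V(3,+1) = 0.000000; V(3,+2) = 0.000000; V(3,+3) = 0.000000
Backward induction: V(k, j) = exp(-r*dt) * [p_u * V(k+1, j+1) + p_m * V(k+1, j) + p_d * V(k+1, j-1)]
  V(2,-2) = exp(-r*dt) * [p_u*6.308661 + p_m*9.133509 + p_d*10.556268] = 8.911851
  V(2,-1) = exp(-r*dt) * [p_u*0.700000 + p_m*6.308661 + p_d*9.133509] = 6.125889
  V(2,+0) = exp(-r*dt) * [p_u*0.000000 + p_m*0.700000 + p_d*6.308661] = 1.790561
  V(2,+1) = exp(-r*dt) * [p_u*0.000000 + p_m*0.000000 + p_d*0.700000] = 0.148024
  V(2,+2) = exp(-r*dt) * [p_u*0.000000 + p_m*0.000000 + p_d*0.000000] = 0.000000
  V(1,-1) = exp(-r*dt) * [p_u*1.790561 + p_m*6.125889 + p_d*8.911851] = 6.084816
  V(1,+0) = exp(-r*dt) * [p_u*0.148024 + p_m*1.790561 + p_d*6.125889] = 2.480097
  V(1,+1) = exp(-r*dt) * [p_u*0.000000 + p_m*0.148024 + p_d*1.790561] = 0.475173
  V(0,+0) = exp(-r*dt) * [p_u*0.475173 + p_m*2.480097 + p_d*6.084816] = 2.958597

Answer: Price = V(0,0) = 2.9586


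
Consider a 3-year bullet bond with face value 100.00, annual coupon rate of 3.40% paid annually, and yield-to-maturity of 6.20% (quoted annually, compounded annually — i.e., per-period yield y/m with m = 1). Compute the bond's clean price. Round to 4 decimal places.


Coupon per period c = face * coupon_rate / m = 3.400000
Periods per year m = 1; per-period yield y/m = 0.062000
Number of cashflows N = 3
Cashflows (t years, CF_t, discount factor 1/(1+y/m)^(m*t), PV):
  t = 1.0000: CF_t = 3.400000, DF = 0.941620, PV = 3.201507
  t = 2.0000: CF_t = 3.400000, DF = 0.886647, PV = 3.014601
  t = 3.0000: CF_t = 103.400000, DF = 0.834885, PV = 86.327068
Price P = sum_t PV_t = 92.543175

Answer: Price = 92.5432


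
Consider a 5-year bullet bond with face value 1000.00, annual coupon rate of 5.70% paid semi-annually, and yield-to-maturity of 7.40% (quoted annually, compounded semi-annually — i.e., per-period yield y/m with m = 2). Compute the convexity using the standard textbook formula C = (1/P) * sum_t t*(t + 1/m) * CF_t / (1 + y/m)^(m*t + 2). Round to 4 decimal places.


Coupon per period c = face * coupon_rate / m = 28.500000
Periods per year m = 2; per-period yield y/m = 0.037000
Number of cashflows N = 10
Cashflows (t years, CF_t, discount factor 1/(1+y/m)^(m*t), PV):
  t = 0.5000: CF_t = 28.500000, DF = 0.964320, PV = 27.483124
  t = 1.0000: CF_t = 28.500000, DF = 0.929913, PV = 26.502531
  t = 1.5000: CF_t = 28.500000, DF = 0.896734, PV = 25.556925
  t = 2.0000: CF_t = 28.500000, DF = 0.864739, PV = 24.645057
  t = 2.5000: CF_t = 28.500000, DF = 0.833885, PV = 23.765726
  t = 3.0000: CF_t = 28.500000, DF = 0.804132, PV = 22.917768
  t = 3.5000: CF_t = 28.500000, DF = 0.775441, PV = 22.100066
  t = 4.0000: CF_t = 28.500000, DF = 0.747773, PV = 21.311539
  t = 4.5000: CF_t = 28.500000, DF = 0.721093, PV = 20.551146
  t = 5.0000: CF_t = 1028.500000, DF = 0.695364, PV = 715.182258
Price P = sum_t PV_t = 930.016140
Convexity numerator sum_t t*(t + 1/m) * CF_t / (1+y/m)^(m*t + 2):
  t = 0.5000: term = 12.778462
  t = 1.0000: term = 36.967586
  t = 1.5000: term = 71.297177
  t = 2.0000: term = 114.588841
  t = 2.5000: term = 165.750493
  t = 3.0000: term = 223.771157
  t = 3.5000: term = 287.716049
  t = 4.0000: term = 356.721924
  t = 4.5000: term = 429.992675
  t = 5.0000: term = 18289.082257
Convexity = (1/P) * sum = 19988.666621 / 930.016140 = 21.492817

Answer: Convexity = 21.4928


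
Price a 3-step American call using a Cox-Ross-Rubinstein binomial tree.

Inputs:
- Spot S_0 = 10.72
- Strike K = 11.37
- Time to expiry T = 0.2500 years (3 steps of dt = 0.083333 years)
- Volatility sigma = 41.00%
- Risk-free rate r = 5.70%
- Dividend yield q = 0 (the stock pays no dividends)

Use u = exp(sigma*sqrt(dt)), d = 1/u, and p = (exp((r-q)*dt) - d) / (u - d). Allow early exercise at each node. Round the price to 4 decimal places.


dt = T/N = 0.083333
u = exp(sigma*sqrt(dt)) = 1.125646; d = 1/u = 0.888379
p = (exp((r-q)*dt) - d) / (u - d) = 0.490513
Discount per step: exp(-r*dt) = 0.995261
Stock lattice S(k, i) with i counting down-moves:
  k=0: S(0,0) = 10.7200
  k=1: S(1,0) = 12.0669; S(1,1) = 9.5234
  k=2: S(2,0) = 13.5831; S(2,1) = 10.7200; S(2,2) = 8.4604
  k=3: S(3,0) = 15.2897; S(3,1) = 12.0669; S(3,2) = 9.5234; S(3,3) = 7.5161
Terminal payoffs V(N, i) = max(S_T - K, 0):
  V(3,0) = 3.919733; V(3,1) = 0.696922; V(3,2) = 0.000000; V(3,3) = 0.000000
Backward induction: V(k, i) = exp(-r*dt) * [p * V(k+1, i) + (1-p) * V(k+1, i+1)]; then take max(V_cont, immediate exercise) for American.
  V(2,0) = exp(-r*dt) * [p*3.919733 + (1-p)*0.696922] = 2.266958; exercise = 2.213078; V(2,0) = max -> 2.266958
  V(2,1) = exp(-r*dt) * [p*0.696922 + (1-p)*0.000000] = 0.340229; exercise = 0.000000; V(2,1) = max -> 0.340229
  V(2,2) = exp(-r*dt) * [p*0.000000 + (1-p)*0.000000] = 0.000000; exercise = 0.000000; V(2,2) = max -> 0.000000
  V(1,0) = exp(-r*dt) * [p*2.266958 + (1-p)*0.340229] = 1.279223; exercise = 0.696922; V(1,0) = max -> 1.279223
  V(1,1) = exp(-r*dt) * [p*0.340229 + (1-p)*0.000000] = 0.166096; exercise = 0.000000; V(1,1) = max -> 0.166096
  V(0,0) = exp(-r*dt) * [p*1.279223 + (1-p)*0.166096] = 0.708724; exercise = 0.000000; V(0,0) = max -> 0.708724

Answer: Price = V(0,0) = 0.7087


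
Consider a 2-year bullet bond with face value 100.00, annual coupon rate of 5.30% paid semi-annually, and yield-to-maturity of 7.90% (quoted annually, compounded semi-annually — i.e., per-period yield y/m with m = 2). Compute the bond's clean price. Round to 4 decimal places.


Answer: Price = 95.2756

Derivation:
Coupon per period c = face * coupon_rate / m = 2.650000
Periods per year m = 2; per-period yield y/m = 0.039500
Number of cashflows N = 4
Cashflows (t years, CF_t, discount factor 1/(1+y/m)^(m*t), PV):
  t = 0.5000: CF_t = 2.650000, DF = 0.962001, PV = 2.549303
  t = 1.0000: CF_t = 2.650000, DF = 0.925446, PV = 2.452432
  t = 1.5000: CF_t = 2.650000, DF = 0.890280, PV = 2.359241
  t = 2.0000: CF_t = 102.650000, DF = 0.856450, PV = 87.914595
Price P = sum_t PV_t = 95.275570


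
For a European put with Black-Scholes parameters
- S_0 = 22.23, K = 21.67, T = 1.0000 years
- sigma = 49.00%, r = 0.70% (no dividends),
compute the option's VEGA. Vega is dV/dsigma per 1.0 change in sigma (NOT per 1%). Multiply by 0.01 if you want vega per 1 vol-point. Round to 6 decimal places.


d1 = 0.3113549233; d2 = -0.1786450767
phi(d1) = 0.3800663344; exp(-qT) = 1.0000000000; exp(-rT) = 0.9930244429
Vega = S * exp(-qT) * phi(d1) * sqrt(T) = 22.2300 * 1.0000000000 * 0.3800663344 * 1.0000000000 = 8.448875

Answer: Vega = 8.448875


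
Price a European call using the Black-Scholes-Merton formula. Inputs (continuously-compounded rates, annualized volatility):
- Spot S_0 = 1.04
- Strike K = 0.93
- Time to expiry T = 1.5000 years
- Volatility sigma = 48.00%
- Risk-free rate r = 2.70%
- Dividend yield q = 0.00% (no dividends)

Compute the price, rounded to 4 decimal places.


d1 = (ln(S/K) + (r - q + 0.5*sigma^2) * T) / (sigma * sqrt(T)) = 0.55299171
d2 = d1 - sigma * sqrt(T) = -0.03488583
exp(-rT) = 0.96030916; exp(-qT) = 1.00000000
C = S_0 * exp(-qT) * N(d1) - K * exp(-rT) * N(d2)
N(d1) = 0.70986546; N(d2) = 0.48608539
C = 1.0400 * 1.00000000 * 0.70986546 - 0.9300 * 0.96030916 * 0.48608539 = 0.3041

Answer: Price = 0.3041


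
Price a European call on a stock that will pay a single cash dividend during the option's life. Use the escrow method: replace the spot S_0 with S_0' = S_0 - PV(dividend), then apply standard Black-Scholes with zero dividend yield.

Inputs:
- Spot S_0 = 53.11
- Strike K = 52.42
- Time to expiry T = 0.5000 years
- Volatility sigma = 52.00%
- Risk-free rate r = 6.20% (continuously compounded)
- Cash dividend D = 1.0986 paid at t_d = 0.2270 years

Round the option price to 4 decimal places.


PV(D) = D * exp(-r * t_d) = 1.0986 * 0.98602458 = 1.08324660
S_0' = S_0 - PV(D) = 53.1100 - 1.08324660 = 52.02675340
d1 = (ln(S_0'/K) + (r + sigma^2/2)*T) / (sigma*sqrt(T)) = 0.24767741
d2 = d1 - sigma*sqrt(T) = -0.12001811
exp(-rT) = 0.96947557
N(d1) = 0.59780800; N(d2) = 0.45223440
C = S_0' * N(d1) - K * exp(-rT) * N(d2) = 52.02675340 * 0.59780800 - 52.4200 * 0.96947557 * 0.45223440 = 8.1195

Answer: Price = 8.1195


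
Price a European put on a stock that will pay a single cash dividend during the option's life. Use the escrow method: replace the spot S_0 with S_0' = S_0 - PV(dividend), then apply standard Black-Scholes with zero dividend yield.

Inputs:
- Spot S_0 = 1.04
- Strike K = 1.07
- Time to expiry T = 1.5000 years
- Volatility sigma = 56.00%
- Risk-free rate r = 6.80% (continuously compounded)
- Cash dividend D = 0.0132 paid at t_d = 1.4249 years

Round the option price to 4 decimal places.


PV(D) = D * exp(-r * t_d) = 0.0132 * 0.90765294 = 0.01198102
S_0' = S_0 - PV(D) = 1.0400 - 0.01198102 = 1.02801898
d1 = (ln(S_0'/K) + (r + sigma^2/2)*T) / (sigma*sqrt(T)) = 0.43328992
d2 = d1 - sigma*sqrt(T) = -0.25256720
exp(-rT) = 0.90302955
N(-d1) = 0.33240208; N(-d2) = 0.59969866
P = K * exp(-rT) * N(-d2) - S_0' * N(-d1) = 1.0700 * 0.90302955 * 0.59969866 - 1.02801898 * 0.33240208 = 0.2377

Answer: Price = 0.2377


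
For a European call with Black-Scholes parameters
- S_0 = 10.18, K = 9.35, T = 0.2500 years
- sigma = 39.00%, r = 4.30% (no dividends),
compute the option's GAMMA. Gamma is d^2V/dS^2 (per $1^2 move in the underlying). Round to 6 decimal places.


Answer: Gamma = 0.168987

Derivation:
d1 = 0.5887752196; d2 = 0.3937752196
phi(d1) = 0.3354552673; exp(-qT) = 1.0000000000; exp(-rT) = 0.9893075748
Gamma = exp(-qT) * phi(d1) / (S * sigma * sqrt(T)) = 1.0000000000 * 0.3354552673 / (10.1800 * 0.3900 * 0.5000000000) = 0.168987


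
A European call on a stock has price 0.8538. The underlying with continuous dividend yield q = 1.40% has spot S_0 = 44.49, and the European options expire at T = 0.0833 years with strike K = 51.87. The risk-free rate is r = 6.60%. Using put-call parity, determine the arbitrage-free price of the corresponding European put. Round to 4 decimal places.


Answer: Put price = 8.0013

Derivation:
Put-call parity: C - P = S_0 * exp(-qT) - K * exp(-rT).
S_0 * exp(-qT) = 44.4900 * 0.99883448 = 44.43814600
K * exp(-rT) = 51.8700 * 0.99451729 = 51.58561159
P = C - S*exp(-qT) + K*exp(-rT)
P = 0.8538 - 44.43814600 + 51.58561159 = 8.0013


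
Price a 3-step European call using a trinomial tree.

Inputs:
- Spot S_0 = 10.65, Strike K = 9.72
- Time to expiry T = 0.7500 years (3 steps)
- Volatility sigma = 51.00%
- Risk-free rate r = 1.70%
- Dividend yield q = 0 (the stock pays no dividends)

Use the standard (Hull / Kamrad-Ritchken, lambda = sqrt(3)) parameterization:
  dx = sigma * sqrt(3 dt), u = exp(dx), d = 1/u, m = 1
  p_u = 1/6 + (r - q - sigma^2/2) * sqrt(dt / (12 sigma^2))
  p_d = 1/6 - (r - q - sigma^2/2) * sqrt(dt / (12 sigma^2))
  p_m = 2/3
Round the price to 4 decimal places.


Answer: Price = V(0,0) = 2.3044

Derivation:
dt = T/N = 0.250000; dx = sigma*sqrt(3*dt) = 0.441673
u = exp(dx) = 1.555307; d = 1/u = 0.642960
p_u = 0.134672, p_m = 0.666667, p_d = 0.198661
Discount per step: exp(-r*dt) = 0.995759
Stock lattice S(k, j) with j the centered position index:
  k=0: S(0,+0) = 10.6500
  k=1: S(1,-1) = 6.8475; S(1,+0) = 10.6500; S(1,+1) = 16.5640
  k=2: S(2,-2) = 4.4027; S(2,-1) = 6.8475; S(2,+0) = 10.6500; S(2,+1) = 16.5640; S(2,+2) = 25.7621
  k=3: S(3,-3) = 2.8307; S(3,-2) = 4.4027; S(3,-1) = 6.8475; S(3,+0) = 10.6500; S(3,+1) = 16.5640; S(3,+2) = 25.7621; S(3,+3) = 40.0680
Terminal payoffs V(N, j) = max(S_T - K, 0):
  V(3,-3) = 0.000000; V(3,-2) = 0.000000; V(3,-1) = 0.000000; V(3,+0) = 0.930000; V(3,+1) = 6.844020; V(3,+2) = 16.042136; V(3,+3) = 30.348030
Backward induction: V(k, j) = exp(-r*dt) * [p_u * V(k+1, j+1) + p_m * V(k+1, j) + p_d * V(k+1, j-1)]
  V(2,-2) = exp(-r*dt) * [p_u*0.000000 + p_m*0.000000 + p_d*0.000000] = 0.000000
  V(2,-1) = exp(-r*dt) * [p_u*0.930000 + p_m*0.000000 + p_d*0.000000] = 0.124714
  V(2,+0) = exp(-r*dt) * [p_u*6.844020 + p_m*0.930000 + p_d*0.000000] = 1.535158
  V(2,+1) = exp(-r*dt) * [p_u*16.042136 + p_m*6.844020 + p_d*0.930000] = 6.878563
  V(2,+2) = exp(-r*dt) * [p_u*30.348030 + p_m*16.042136 + p_d*6.844020] = 16.072970
  V(1,-1) = exp(-r*dt) * [p_u*1.535158 + p_m*0.124714 + p_d*0.000000] = 0.288656
  V(1,+0) = exp(-r*dt) * [p_u*6.878563 + p_m*1.535158 + p_d*0.124714] = 1.966189
  V(1,+1) = exp(-r*dt) * [p_u*16.072970 + p_m*6.878563 + p_d*1.535158] = 7.025341
  V(0,+0) = exp(-r*dt) * [p_u*7.025341 + p_m*1.966189 + p_d*0.288656] = 2.304438


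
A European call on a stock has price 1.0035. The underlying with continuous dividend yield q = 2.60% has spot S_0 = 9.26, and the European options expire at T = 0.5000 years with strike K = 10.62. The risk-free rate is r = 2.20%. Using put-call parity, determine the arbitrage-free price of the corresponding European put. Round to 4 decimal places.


Answer: Put price = 2.3669

Derivation:
Put-call parity: C - P = S_0 * exp(-qT) - K * exp(-rT).
S_0 * exp(-qT) = 9.2600 * 0.98708414 = 9.14039909
K * exp(-rT) = 10.6200 * 0.98906028 = 10.50382016
P = C - S*exp(-qT) + K*exp(-rT)
P = 1.0035 - 9.14039909 + 10.50382016 = 2.3669


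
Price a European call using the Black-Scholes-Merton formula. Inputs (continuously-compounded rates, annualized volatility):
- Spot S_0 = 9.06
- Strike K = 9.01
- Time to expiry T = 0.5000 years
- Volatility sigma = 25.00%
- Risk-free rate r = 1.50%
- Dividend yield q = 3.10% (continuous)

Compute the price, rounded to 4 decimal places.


Answer: Price = 0.6181

Derivation:
d1 = (ln(S/K) + (r - q + 0.5*sigma^2) * T) / (sigma * sqrt(T)) = 0.07443882
d2 = d1 - sigma * sqrt(T) = -0.10233788
exp(-rT) = 0.99252805; exp(-qT) = 0.98461951
C = S_0 * exp(-qT) * N(d1) - K * exp(-rT) * N(d2)
N(d1) = 0.52966939; N(d2) = 0.45924425
C = 9.0600 * 0.98461951 * 0.52966939 - 9.0100 * 0.99252805 * 0.45924425 = 0.6181


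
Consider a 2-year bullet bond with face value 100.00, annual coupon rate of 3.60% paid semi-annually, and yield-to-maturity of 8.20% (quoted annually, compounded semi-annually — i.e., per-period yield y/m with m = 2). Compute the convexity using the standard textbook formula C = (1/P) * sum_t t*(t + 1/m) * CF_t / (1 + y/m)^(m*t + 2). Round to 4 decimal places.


Answer: Convexity = 4.4449

Derivation:
Coupon per period c = face * coupon_rate / m = 1.800000
Periods per year m = 2; per-period yield y/m = 0.041000
Number of cashflows N = 4
Cashflows (t years, CF_t, discount factor 1/(1+y/m)^(m*t), PV):
  t = 0.5000: CF_t = 1.800000, DF = 0.960615, PV = 1.729107
  t = 1.0000: CF_t = 1.800000, DF = 0.922781, PV = 1.661005
  t = 1.5000: CF_t = 1.800000, DF = 0.886437, PV = 1.595586
  t = 2.0000: CF_t = 101.800000, DF = 0.851524, PV = 86.685181
Price P = sum_t PV_t = 91.670879
Convexity numerator sum_t t*(t + 1/m) * CF_t / (1+y/m)^(m*t + 2):
  t = 0.5000: term = 0.797793
  t = 1.0000: term = 2.299116
  t = 1.5000: term = 4.417129
  t = 2.0000: term = 399.957095
Convexity = (1/P) * sum = 407.471133 / 91.670879 = 4.444935


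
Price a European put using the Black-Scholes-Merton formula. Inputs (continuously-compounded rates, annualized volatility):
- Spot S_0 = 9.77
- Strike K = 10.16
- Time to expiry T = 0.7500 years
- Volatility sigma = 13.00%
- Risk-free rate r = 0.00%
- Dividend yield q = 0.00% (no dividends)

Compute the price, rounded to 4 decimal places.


Answer: Price = 0.6691

Derivation:
d1 = (ln(S/K) + (r - q + 0.5*sigma^2) * T) / (sigma * sqrt(T)) = -0.29137959
d2 = d1 - sigma * sqrt(T) = -0.40396289
exp(-rT) = 1.00000000; exp(-qT) = 1.00000000
P = K * exp(-rT) * N(-d2) - S_0 * exp(-qT) * N(-d1)
N(-d1) = 0.61461949; N(-d2) = 0.65688000
P = 10.1600 * 1.00000000 * 0.65688000 - 9.7700 * 1.00000000 * 0.61461949 = 0.6691


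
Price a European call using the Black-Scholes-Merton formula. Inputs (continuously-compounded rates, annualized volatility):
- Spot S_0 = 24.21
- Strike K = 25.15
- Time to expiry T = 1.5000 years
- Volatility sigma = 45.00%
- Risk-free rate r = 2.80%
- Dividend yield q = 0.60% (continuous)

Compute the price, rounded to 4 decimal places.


Answer: Price = 5.1616

Derivation:
d1 = (ln(S/K) + (r - q + 0.5*sigma^2) * T) / (sigma * sqrt(T)) = 0.26632826
d2 = d1 - sigma * sqrt(T) = -0.28480694
exp(-rT) = 0.95886978; exp(-qT) = 0.99104038
C = S_0 * exp(-qT) * N(d1) - K * exp(-rT) * N(d2)
N(d1) = 0.60500679; N(d2) = 0.38789603
C = 24.2100 * 0.99104038 * 0.60500679 - 25.1500 * 0.95886978 * 0.38789603 = 5.1616


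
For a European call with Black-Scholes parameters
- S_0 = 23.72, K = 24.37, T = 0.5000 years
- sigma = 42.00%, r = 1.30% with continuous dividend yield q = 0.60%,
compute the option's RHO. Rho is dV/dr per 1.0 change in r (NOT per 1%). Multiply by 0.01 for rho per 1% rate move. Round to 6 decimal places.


Answer: Rho = 4.962581

Derivation:
d1 = 0.0692483358; d2 = -0.2277365123
phi(d1) = 0.3979868959; exp(-qT) = 0.9970044955; exp(-rT) = 0.9935210793
N(d2) = 0.4099255427
Rho = K*T*exp(-rT)*N(d2) = 24.3700 * 0.5000 * 0.9935210793 * 0.4099255427 = 4.962581


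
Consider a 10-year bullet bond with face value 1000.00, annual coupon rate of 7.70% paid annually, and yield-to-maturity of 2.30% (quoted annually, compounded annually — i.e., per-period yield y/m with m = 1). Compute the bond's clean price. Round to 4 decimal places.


Answer: Price = 1477.5334

Derivation:
Coupon per period c = face * coupon_rate / m = 77.000000
Periods per year m = 1; per-period yield y/m = 0.023000
Number of cashflows N = 10
Cashflows (t years, CF_t, discount factor 1/(1+y/m)^(m*t), PV):
  t = 1.0000: CF_t = 77.000000, DF = 0.977517, PV = 75.268817
  t = 2.0000: CF_t = 77.000000, DF = 0.955540, PV = 73.576556
  t = 3.0000: CF_t = 77.000000, DF = 0.934056, PV = 71.922343
  t = 4.0000: CF_t = 77.000000, DF = 0.913056, PV = 70.305320
  t = 5.0000: CF_t = 77.000000, DF = 0.892528, PV = 68.724653
  t = 6.0000: CF_t = 77.000000, DF = 0.872461, PV = 67.179524
  t = 7.0000: CF_t = 77.000000, DF = 0.852846, PV = 65.669134
  t = 8.0000: CF_t = 77.000000, DF = 0.833671, PV = 64.192702
  t = 9.0000: CF_t = 77.000000, DF = 0.814928, PV = 62.749464
  t = 10.0000: CF_t = 1077.000000, DF = 0.796606, PV = 857.944839
Price P = sum_t PV_t = 1477.533353


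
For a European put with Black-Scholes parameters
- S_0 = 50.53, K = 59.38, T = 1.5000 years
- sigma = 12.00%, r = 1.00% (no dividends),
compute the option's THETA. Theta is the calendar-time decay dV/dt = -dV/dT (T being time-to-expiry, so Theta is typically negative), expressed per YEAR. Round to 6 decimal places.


d1 = -0.9225747963; d2 = -1.0695441809
phi(d1) = 0.2606672314; exp(-qT) = 1.0000000000; exp(-rT) = 0.9851119396
Theta = -S*exp(-qT)*phi(d1)*sigma/(2*sqrt(T)) + r*K*exp(-rT)*N(-d2) - q*S*exp(-qT)*N(-d1)
N(-d1) = 0.8218855825; N(-d2) = 0.8575877340; sqrt(T) = 1.2247448714
Term 1 = -50.5300 * 1.0000000000 * 0.2606672314 * 0.1200 / (2 * 1.2247448714) = -0.6452698277
Term 2 = 0.0100 * 59.3800 * 0.9851119396 * 0.8575877340 = 0.5016540661
Term 3 = 0 (no dividend yield, q = 0)
Theta = -0.6452698277 + (0.5016540661) + (0.0000000000) = -0.143616

Answer: Theta = -0.143616


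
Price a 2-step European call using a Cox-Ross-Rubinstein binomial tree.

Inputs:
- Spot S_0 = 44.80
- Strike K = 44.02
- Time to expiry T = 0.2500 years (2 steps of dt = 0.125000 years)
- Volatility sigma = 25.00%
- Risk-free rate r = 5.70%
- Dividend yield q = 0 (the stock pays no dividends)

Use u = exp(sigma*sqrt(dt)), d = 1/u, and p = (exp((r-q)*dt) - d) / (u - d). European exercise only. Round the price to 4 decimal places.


dt = T/N = 0.125000
u = exp(sigma*sqrt(dt)) = 1.092412; d = 1/u = 0.915405
p = (exp((r-q)*dt) - d) / (u - d) = 0.518314
Discount per step: exp(-r*dt) = 0.992900
Stock lattice S(k, i) with i counting down-moves:
  k=0: S(0,0) = 44.8000
  k=1: S(1,0) = 48.9401; S(1,1) = 41.0102
  k=2: S(2,0) = 53.4627; S(2,1) = 44.8000; S(2,2) = 37.5409
Terminal payoffs V(N, i) = max(S_T - K, 0):
  V(2,0) = 9.442733; V(2,1) = 0.780000; V(2,2) = 0.000000
Backward induction: V(k, i) = exp(-r*dt) * [p * V(k+1, i) + (1-p) * V(k+1, i+1)].
  V(1,0) = exp(-r*dt) * [p*9.442733 + (1-p)*0.780000] = 5.232598
  V(1,1) = exp(-r*dt) * [p*0.780000 + (1-p)*0.000000] = 0.401414
  V(0,0) = exp(-r*dt) * [p*5.232598 + (1-p)*0.401414] = 2.884855

Answer: Price = V(0,0) = 2.8849


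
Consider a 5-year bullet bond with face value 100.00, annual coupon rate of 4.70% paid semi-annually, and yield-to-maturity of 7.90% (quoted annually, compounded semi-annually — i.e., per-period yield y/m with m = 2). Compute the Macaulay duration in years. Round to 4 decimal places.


Answer: Macaulay duration = 4.4708 years

Derivation:
Coupon per period c = face * coupon_rate / m = 2.350000
Periods per year m = 2; per-period yield y/m = 0.039500
Number of cashflows N = 10
Cashflows (t years, CF_t, discount factor 1/(1+y/m)^(m*t), PV):
  t = 0.5000: CF_t = 2.350000, DF = 0.962001, PV = 2.260702
  t = 1.0000: CF_t = 2.350000, DF = 0.925446, PV = 2.174798
  t = 1.5000: CF_t = 2.350000, DF = 0.890280, PV = 2.092158
  t = 2.0000: CF_t = 2.350000, DF = 0.856450, PV = 2.012658
  t = 2.5000: CF_t = 2.350000, DF = 0.823906, PV = 1.936179
  t = 3.0000: CF_t = 2.350000, DF = 0.792598, PV = 1.862606
  t = 3.5000: CF_t = 2.350000, DF = 0.762480, PV = 1.791828
  t = 4.0000: CF_t = 2.350000, DF = 0.733507, PV = 1.723741
  t = 4.5000: CF_t = 2.350000, DF = 0.705634, PV = 1.658240
  t = 5.0000: CF_t = 102.350000, DF = 0.678821, PV = 69.477296
Price P = sum_t PV_t = 86.990205
Macaulay numerator sum_t t * PV_t:
  t * PV_t at t = 0.5000: 1.130351
  t * PV_t at t = 1.0000: 2.174798
  t * PV_t at t = 1.5000: 3.138236
  t * PV_t at t = 2.0000: 4.025315
  t * PV_t at t = 2.5000: 4.840446
  t * PV_t at t = 3.0000: 5.587817
  t * PV_t at t = 3.5000: 6.271399
  t * PV_t at t = 4.0000: 6.894962
  t * PV_t at t = 4.5000: 7.462081
  t * PV_t at t = 5.0000: 347.386482
Macaulay duration D = (sum_t t * PV_t) / P = 388.911888 / 86.990205 = 4.470755


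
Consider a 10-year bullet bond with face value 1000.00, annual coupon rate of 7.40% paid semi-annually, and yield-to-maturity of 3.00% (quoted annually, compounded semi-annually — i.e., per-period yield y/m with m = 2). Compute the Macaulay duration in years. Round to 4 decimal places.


Answer: Macaulay duration = 7.6959 years

Derivation:
Coupon per period c = face * coupon_rate / m = 37.000000
Periods per year m = 2; per-period yield y/m = 0.015000
Number of cashflows N = 20
Cashflows (t years, CF_t, discount factor 1/(1+y/m)^(m*t), PV):
  t = 0.5000: CF_t = 37.000000, DF = 0.985222, PV = 36.453202
  t = 1.0000: CF_t = 37.000000, DF = 0.970662, PV = 35.914485
  t = 1.5000: CF_t = 37.000000, DF = 0.956317, PV = 35.383729
  t = 2.0000: CF_t = 37.000000, DF = 0.942184, PV = 34.860817
  t = 2.5000: CF_t = 37.000000, DF = 0.928260, PV = 34.345632
  t = 3.0000: CF_t = 37.000000, DF = 0.914542, PV = 33.838061
  t = 3.5000: CF_t = 37.000000, DF = 0.901027, PV = 33.337991
  t = 4.0000: CF_t = 37.000000, DF = 0.887711, PV = 32.845312
  t = 4.5000: CF_t = 37.000000, DF = 0.874592, PV = 32.359913
  t = 5.0000: CF_t = 37.000000, DF = 0.861667, PV = 31.881688
  t = 5.5000: CF_t = 37.000000, DF = 0.848933, PV = 31.410530
  t = 6.0000: CF_t = 37.000000, DF = 0.836387, PV = 30.946335
  t = 6.5000: CF_t = 37.000000, DF = 0.824027, PV = 30.489000
  t = 7.0000: CF_t = 37.000000, DF = 0.811849, PV = 30.038423
  t = 7.5000: CF_t = 37.000000, DF = 0.799852, PV = 29.594506
  t = 8.0000: CF_t = 37.000000, DF = 0.788031, PV = 29.157148
  t = 8.5000: CF_t = 37.000000, DF = 0.776385, PV = 28.726255
  t = 9.0000: CF_t = 37.000000, DF = 0.764912, PV = 28.301729
  t = 9.5000: CF_t = 37.000000, DF = 0.753607, PV = 27.883477
  t = 10.0000: CF_t = 1037.000000, DF = 0.742470, PV = 769.941824
Price P = sum_t PV_t = 1377.710053
Macaulay numerator sum_t t * PV_t:
  t * PV_t at t = 0.5000: 18.226601
  t * PV_t at t = 1.0000: 35.914485
  t * PV_t at t = 1.5000: 53.075593
  t * PV_t at t = 2.0000: 69.721633
  t * PV_t at t = 2.5000: 85.864080
  t * PV_t at t = 3.0000: 101.514183
  t * PV_t at t = 3.5000: 116.682969
  t * PV_t at t = 4.0000: 131.381246
  t * PV_t at t = 4.5000: 145.619608
  t * PV_t at t = 5.0000: 159.408438
  t * PV_t at t = 5.5000: 172.757913
  t * PV_t at t = 6.0000: 185.678008
  t * PV_t at t = 6.5000: 198.178498
  t * PV_t at t = 7.0000: 210.268963
  t * PV_t at t = 7.5000: 221.958793
  t * PV_t at t = 8.0000: 233.257188
  t * PV_t at t = 8.5000: 244.173164
  t * PV_t at t = 9.0000: 254.715558
  t * PV_t at t = 9.5000: 264.893027
  t * PV_t at t = 10.0000: 7699.418237
Macaulay duration D = (sum_t t * PV_t) / P = 10602.708185 / 1377.710053 = 7.695892


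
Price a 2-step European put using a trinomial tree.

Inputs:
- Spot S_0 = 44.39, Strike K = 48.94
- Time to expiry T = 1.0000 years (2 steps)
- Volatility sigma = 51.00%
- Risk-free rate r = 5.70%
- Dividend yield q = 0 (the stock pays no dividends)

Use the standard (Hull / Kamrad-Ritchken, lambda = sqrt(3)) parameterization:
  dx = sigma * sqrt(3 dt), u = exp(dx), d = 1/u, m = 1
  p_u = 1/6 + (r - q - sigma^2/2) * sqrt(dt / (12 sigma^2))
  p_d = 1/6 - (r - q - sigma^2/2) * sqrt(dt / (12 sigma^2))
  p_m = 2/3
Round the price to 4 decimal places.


Answer: Price = V(0,0) = 9.6648

Derivation:
dt = T/N = 0.500000; dx = sigma*sqrt(3*dt) = 0.624620
u = exp(dx) = 1.867536; d = 1/u = 0.535465
p_u = 0.137429, p_m = 0.666667, p_d = 0.195904
Discount per step: exp(-r*dt) = 0.971902
Stock lattice S(k, j) with j the centered position index:
  k=0: S(0,+0) = 44.3900
  k=1: S(1,-1) = 23.7693; S(1,+0) = 44.3900; S(1,+1) = 82.8999
  k=2: S(2,-2) = 12.7276; S(2,-1) = 23.7693; S(2,+0) = 44.3900; S(2,+1) = 82.8999; S(2,+2) = 154.8186
Terminal payoffs V(N, j) = max(K - S_T, 0):
  V(2,-2) = 36.212380; V(2,-1) = 25.170712; V(2,+0) = 4.550000; V(2,+1) = 0.000000; V(2,+2) = 0.000000
Backward induction: V(k, j) = exp(-r*dt) * [p_u * V(k+1, j+1) + p_m * V(k+1, j) + p_d * V(k+1, j-1)]
  V(1,-1) = exp(-r*dt) * [p_u*4.550000 + p_m*25.170712 + p_d*36.212380] = 23.811550
  V(1,+0) = exp(-r*dt) * [p_u*0.000000 + p_m*4.550000 + p_d*25.170712] = 7.740607
  V(1,+1) = exp(-r*dt) * [p_u*0.000000 + p_m*0.000000 + p_d*4.550000] = 0.866320
  V(0,+0) = exp(-r*dt) * [p_u*0.866320 + p_m*7.740607 + p_d*23.811550] = 9.664840


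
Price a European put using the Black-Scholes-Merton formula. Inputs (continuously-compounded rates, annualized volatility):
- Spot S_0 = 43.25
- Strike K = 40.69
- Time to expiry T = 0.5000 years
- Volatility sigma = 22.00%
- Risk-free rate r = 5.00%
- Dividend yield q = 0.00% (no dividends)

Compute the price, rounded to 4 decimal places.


d1 = (ln(S/K) + (r - q + 0.5*sigma^2) * T) / (sigma * sqrt(T)) = 0.63070628
d2 = d1 - sigma * sqrt(T) = 0.47514279
exp(-rT) = 0.97530991; exp(-qT) = 1.00000000
P = K * exp(-rT) * N(-d2) - S_0 * exp(-qT) * N(-d1)
N(-d1) = 0.26411630; N(-d2) = 0.31734260
P = 40.6900 * 0.97530991 * 0.31734260 - 43.2500 * 1.00000000 * 0.26411630 = 1.1708

Answer: Price = 1.1708


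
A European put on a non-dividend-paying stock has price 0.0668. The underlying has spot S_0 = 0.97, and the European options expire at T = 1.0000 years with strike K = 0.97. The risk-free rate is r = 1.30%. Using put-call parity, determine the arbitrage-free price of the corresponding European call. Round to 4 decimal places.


Answer: Call price = 0.0793

Derivation:
Put-call parity: C - P = S_0 * exp(-qT) - K * exp(-rT).
S_0 * exp(-qT) = 0.9700 * 1.00000000 = 0.97000000
K * exp(-rT) = 0.9700 * 0.98708414 = 0.95747161
C = P + S*exp(-qT) - K*exp(-rT)
C = 0.0668 + 0.97000000 - 0.95747161 = 0.0793


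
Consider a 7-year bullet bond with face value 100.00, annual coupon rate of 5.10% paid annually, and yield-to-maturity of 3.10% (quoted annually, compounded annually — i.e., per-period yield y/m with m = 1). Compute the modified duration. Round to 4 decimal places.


Answer: Modified duration = 5.9368

Derivation:
Coupon per period c = face * coupon_rate / m = 5.100000
Periods per year m = 1; per-period yield y/m = 0.031000
Number of cashflows N = 7
Cashflows (t years, CF_t, discount factor 1/(1+y/m)^(m*t), PV):
  t = 1.0000: CF_t = 5.100000, DF = 0.969932, PV = 4.946654
  t = 2.0000: CF_t = 5.100000, DF = 0.940768, PV = 4.797918
  t = 3.0000: CF_t = 5.100000, DF = 0.912481, PV = 4.653655
  t = 4.0000: CF_t = 5.100000, DF = 0.885045, PV = 4.513729
  t = 5.0000: CF_t = 5.100000, DF = 0.858434, PV = 4.378011
  t = 6.0000: CF_t = 5.100000, DF = 0.832622, PV = 4.246373
  t = 7.0000: CF_t = 105.100000, DF = 0.807587, PV = 84.877398
Price P = sum_t PV_t = 112.413739
First compute Macaulay numerator sum_t t * PV_t:
  t * PV_t at t = 1.0000: 4.946654
  t * PV_t at t = 2.0000: 9.595837
  t * PV_t at t = 3.0000: 13.960965
  t * PV_t at t = 4.0000: 18.054917
  t * PV_t at t = 5.0000: 21.890055
  t * PV_t at t = 6.0000: 25.478241
  t * PV_t at t = 7.0000: 594.141788
Macaulay duration D = 688.068457 / 112.413739 = 6.120857
Modified duration = D / (1 + y/m) = 6.120857 / (1 + 0.031000) = 5.936816


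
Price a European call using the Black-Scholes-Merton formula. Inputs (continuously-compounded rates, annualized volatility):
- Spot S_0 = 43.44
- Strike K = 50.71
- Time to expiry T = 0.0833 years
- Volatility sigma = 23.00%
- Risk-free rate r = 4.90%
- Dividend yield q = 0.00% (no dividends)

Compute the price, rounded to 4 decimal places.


d1 = (ln(S/K) + (r - q + 0.5*sigma^2) * T) / (sigma * sqrt(T)) = -2.23641150
d2 = d1 - sigma * sqrt(T) = -2.30279350
exp(-rT) = 0.99592662; exp(-qT) = 1.00000000
C = S_0 * exp(-qT) * N(d1) - K * exp(-rT) * N(d2)
N(d1) = 0.01266241; N(d2) = 0.01064523
C = 43.4400 * 1.00000000 * 0.01266241 - 50.7100 * 0.99592662 * 0.01064523 = 0.0124

Answer: Price = 0.0124


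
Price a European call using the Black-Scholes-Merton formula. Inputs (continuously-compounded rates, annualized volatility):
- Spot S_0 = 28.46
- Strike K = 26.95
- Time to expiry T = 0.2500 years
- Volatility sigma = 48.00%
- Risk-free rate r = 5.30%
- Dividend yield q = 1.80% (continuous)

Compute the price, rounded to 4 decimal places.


Answer: Price = 3.5819

Derivation:
d1 = (ln(S/K) + (r - q + 0.5*sigma^2) * T) / (sigma * sqrt(T)) = 0.38360956
d2 = d1 - sigma * sqrt(T) = 0.14360956
exp(-rT) = 0.98683739; exp(-qT) = 0.99551011
C = S_0 * exp(-qT) * N(d1) - K * exp(-rT) * N(d2)
N(d1) = 0.64936607; N(d2) = 0.55709561
C = 28.4600 * 0.99551011 * 0.64936607 - 26.9500 * 0.98683739 * 0.55709561 = 3.5819


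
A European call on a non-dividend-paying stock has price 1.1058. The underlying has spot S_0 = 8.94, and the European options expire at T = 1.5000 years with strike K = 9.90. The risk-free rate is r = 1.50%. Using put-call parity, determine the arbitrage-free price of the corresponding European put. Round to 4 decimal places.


Put-call parity: C - P = S_0 * exp(-qT) - K * exp(-rT).
S_0 * exp(-qT) = 8.9400 * 1.00000000 = 8.94000000
K * exp(-rT) = 9.9000 * 0.97775124 = 9.67973725
P = C - S*exp(-qT) + K*exp(-rT)
P = 1.1058 - 8.94000000 + 9.67973725 = 1.8455

Answer: Put price = 1.8455


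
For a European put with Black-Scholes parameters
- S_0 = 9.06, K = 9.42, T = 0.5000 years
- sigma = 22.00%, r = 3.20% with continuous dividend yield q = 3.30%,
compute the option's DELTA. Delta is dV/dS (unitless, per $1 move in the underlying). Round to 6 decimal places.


d1 = -0.1759151084; d2 = -0.3314786003
phi(d1) = 0.3928169326; exp(-qT) = 0.9836353794; exp(-rT) = 0.9841273201
N(-d1) = 0.5698196822
Delta = -exp(-qT) * N(-d1) = -0.9836353794 * 0.5698196822 = -0.560495

Answer: Delta = -0.560495


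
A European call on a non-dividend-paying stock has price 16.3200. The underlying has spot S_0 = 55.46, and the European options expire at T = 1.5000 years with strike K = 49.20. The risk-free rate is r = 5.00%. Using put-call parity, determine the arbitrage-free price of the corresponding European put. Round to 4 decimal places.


Answer: Put price = 6.5050

Derivation:
Put-call parity: C - P = S_0 * exp(-qT) - K * exp(-rT).
S_0 * exp(-qT) = 55.4600 * 1.00000000 = 55.46000000
K * exp(-rT) = 49.2000 * 0.92774349 = 45.64497953
P = C - S*exp(-qT) + K*exp(-rT)
P = 16.3200 - 55.46000000 + 45.64497953 = 6.5050


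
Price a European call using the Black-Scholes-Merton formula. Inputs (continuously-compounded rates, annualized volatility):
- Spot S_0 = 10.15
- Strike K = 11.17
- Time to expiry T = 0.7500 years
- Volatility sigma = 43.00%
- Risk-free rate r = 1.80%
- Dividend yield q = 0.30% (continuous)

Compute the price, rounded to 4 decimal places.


d1 = (ln(S/K) + (r - q + 0.5*sigma^2) * T) / (sigma * sqrt(T)) = -0.04073786
d2 = d1 - sigma * sqrt(T) = -0.41312878
exp(-rT) = 0.98659072; exp(-qT) = 0.99775253
C = S_0 * exp(-qT) * N(d1) - K * exp(-rT) * N(d2)
N(d1) = 0.48375244; N(d2) = 0.33975613
C = 10.1500 * 0.99775253 * 0.48375244 - 11.1700 * 0.98659072 * 0.33975613 = 1.1549

Answer: Price = 1.1549


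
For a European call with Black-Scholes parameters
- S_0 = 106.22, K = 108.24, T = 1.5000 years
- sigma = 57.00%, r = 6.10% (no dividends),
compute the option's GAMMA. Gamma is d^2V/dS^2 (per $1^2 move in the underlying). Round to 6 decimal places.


d1 = 0.4531361657; d2 = -0.2449684110
phi(d1) = 0.3600167483; exp(-qT) = 1.0000000000; exp(-rT) = 0.9125613162
Gamma = exp(-qT) * phi(d1) / (S * sigma * sqrt(T)) = 1.0000000000 * 0.3600167483 / (106.2200 * 0.5700 * 1.2247448714) = 0.004855

Answer: Gamma = 0.004855


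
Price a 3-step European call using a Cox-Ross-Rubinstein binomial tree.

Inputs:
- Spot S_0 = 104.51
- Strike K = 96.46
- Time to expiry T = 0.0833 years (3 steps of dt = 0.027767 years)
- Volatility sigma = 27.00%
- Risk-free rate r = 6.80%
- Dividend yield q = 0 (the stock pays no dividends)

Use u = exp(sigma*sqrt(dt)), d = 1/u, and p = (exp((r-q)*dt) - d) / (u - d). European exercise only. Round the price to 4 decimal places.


Answer: Price = V(0,0) = 9.1977

Derivation:
dt = T/N = 0.027767
u = exp(sigma*sqrt(dt)) = 1.046018; d = 1/u = 0.956006
p = (exp((r-q)*dt) - d) / (u - d) = 0.509750
Discount per step: exp(-r*dt) = 0.998114
Stock lattice S(k, i) with i counting down-moves:
  k=0: S(0,0) = 104.5100
  k=1: S(1,0) = 109.3194; S(1,1) = 99.9122
  k=2: S(2,0) = 114.3501; S(2,1) = 104.5100; S(2,2) = 95.5167
  k=3: S(3,0) = 119.6123; S(3,1) = 109.3194; S(3,2) = 99.9122; S(3,3) = 91.3145
Terminal payoffs V(N, i) = max(S_T - K, 0):
  V(3,0) = 23.152309; V(3,1) = 12.859388; V(3,2) = 3.452196; V(3,3) = 0.000000
Backward induction: V(k, i) = exp(-r*dt) * [p * V(k+1, i) + (1-p) * V(k+1, i+1)].
  V(2,0) = exp(-r*dt) * [p*23.152309 + (1-p)*12.859388] = 18.072053
  V(2,1) = exp(-r*dt) * [p*12.859388 + (1-p)*3.452196] = 8.231958
  V(2,2) = exp(-r*dt) * [p*3.452196 + (1-p)*0.000000] = 1.756439
  V(1,0) = exp(-r*dt) * [p*18.072053 + (1-p)*8.231958] = 13.222959
  V(1,1) = exp(-r*dt) * [p*8.231958 + (1-p)*1.756439] = 5.047797
  V(0,0) = exp(-r*dt) * [p*13.222959 + (1-p)*5.047797] = 9.197706
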